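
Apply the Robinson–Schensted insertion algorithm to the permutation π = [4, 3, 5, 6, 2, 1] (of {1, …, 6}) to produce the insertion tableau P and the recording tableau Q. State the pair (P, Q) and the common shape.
P = [1, 5, 6] / [2] / [3] / [4];  Q = [1, 3, 4] / [2] / [5] / [6];  common shape = (3, 1, 1, 1)

Row-insert the values π_1, π_2, … into P one at a time, bumping the leftmost entry strictly greater than the inserted value down to the next row. The recording tableau Q records, in position (i, j), the step at which that cell was added to P.
  Insert 4 (step 1): P = [4];  Q = [1]
  Insert 3 (step 2): P = [3] / [4];  Q = [1] / [2]
  Insert 5 (step 3): P = [3, 5] / [4];  Q = [1, 3] / [2]
  Insert 6 (step 4): P = [3, 5, 6] / [4];  Q = [1, 3, 4] / [2]
  Insert 2 (step 5): P = [2, 5, 6] / [3] / [4];  Q = [1, 3, 4] / [2] / [5]
  Insert 1 (step 6): P = [1, 5, 6] / [2] / [3] / [4];  Q = [1, 3, 4] / [2] / [5] / [6]
Final shape: (3, 1, 1, 1).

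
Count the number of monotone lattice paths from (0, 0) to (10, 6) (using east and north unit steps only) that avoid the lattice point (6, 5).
Number of paths = 5698

Total paths from (0, 0) to (10, 6): C(16, 10) = 8008. Paths through (6, 5): (paths (0, 0) → (6, 5)) × (paths (6, 5) → (10, 6)) = C(11, 6) · C(5, 4) = 462 · 5 = 2310. Avoidance count = 8008 − 2310 = 5698.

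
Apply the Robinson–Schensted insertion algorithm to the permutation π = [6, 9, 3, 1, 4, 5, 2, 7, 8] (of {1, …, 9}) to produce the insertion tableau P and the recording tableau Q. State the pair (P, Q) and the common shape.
P = [1, 2, 5, 7, 8] / [3, 4] / [6, 9];  Q = [1, 2, 6, 8, 9] / [3, 5] / [4, 7];  common shape = (5, 2, 2)

Row-insert the values π_1, π_2, … into P one at a time, bumping the leftmost entry strictly greater than the inserted value down to the next row. The recording tableau Q records, in position (i, j), the step at which that cell was added to P.
  Insert 6 (step 1): P = [6];  Q = [1]
  Insert 9 (step 2): P = [6, 9];  Q = [1, 2]
  Insert 3 (step 3): P = [3, 9] / [6];  Q = [1, 2] / [3]
  Insert 1 (step 4): P = [1, 9] / [3] / [6];  Q = [1, 2] / [3] / [4]
  Insert 4 (step 5): P = [1, 4] / [3, 9] / [6];  Q = [1, 2] / [3, 5] / [4]
  Insert 5 (step 6): P = [1, 4, 5] / [3, 9] / [6];  Q = [1, 2, 6] / [3, 5] / [4]
  Insert 2 (step 7): P = [1, 2, 5] / [3, 4] / [6, 9];  Q = [1, 2, 6] / [3, 5] / [4, 7]
  Insert 7 (step 8): P = [1, 2, 5, 7] / [3, 4] / [6, 9];  Q = [1, 2, 6, 8] / [3, 5] / [4, 7]
  Insert 8 (step 9): P = [1, 2, 5, 7, 8] / [3, 4] / [6, 9];  Q = [1, 2, 6, 8, 9] / [3, 5] / [4, 7]
Final shape: (5, 2, 2).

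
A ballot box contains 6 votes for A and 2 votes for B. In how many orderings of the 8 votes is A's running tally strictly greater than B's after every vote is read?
Strict-lead orderings = 14

Total orderings of the 8 votes with 6 for A: C(8, 6) = 28. By the Bertrand ballot formula (Cycle Lemma / reflection principle), the number of orderings in which A is strictly ahead of B throughout is (p − q)/(p + q) · C(p + q, p) = (6 − 2)/(6 + 2) · 28 = 14.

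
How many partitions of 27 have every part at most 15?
p(27, parts ≤ 15) = 2815

Use the recurrence p(n, m) = p(n, m−1) + p(n−m, m): either the largest part is < m (count p(n, m−1)) or the largest part is exactly m (remove one copy of m, count p(n−m, m)). With p(0, ·) = 1 this gives p(27, parts ≤ 15) = 2815. (By conjugating Young diagrams, this also counts partitions of 27 into at most 15 parts.)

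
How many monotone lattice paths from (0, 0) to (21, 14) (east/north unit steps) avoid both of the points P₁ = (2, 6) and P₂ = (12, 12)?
Number of paths = 2121401040

Inclusion–exclusion. Total paths: C(35, 21) = 2319959400. Through P₁: C(8, 2)·C(27, 19) = 62162100. Through P₂: C(24, 12)·C(11, 9) = 148728580. Since P₁ is strictly southwest of P₂, a monotone path through both must visit P₁ then P₂; paths through both = C(8, 2)·C(16, 10)·C(11, 9) = 12332320. Avoid both = 2319959400 − 62162100 − 148728580 + 12332320 = 2121401040.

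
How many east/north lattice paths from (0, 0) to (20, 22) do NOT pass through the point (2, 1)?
Number of paths = 326714175450

Total paths from (0, 0) to (20, 22): C(42, 20) = 513791607420. Paths through (2, 1): (paths (0, 0) → (2, 1)) × (paths (2, 1) → (20, 22)) = C(3, 2) · C(39, 18) = 3 · 62359143990 = 187077431970. Avoidance count = 513791607420 − 187077431970 = 326714175450.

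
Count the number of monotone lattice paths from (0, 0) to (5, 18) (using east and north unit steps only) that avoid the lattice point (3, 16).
Number of paths = 27835

Total paths from (0, 0) to (5, 18): C(23, 5) = 33649. Paths through (3, 16): (paths (0, 0) → (3, 16)) × (paths (3, 16) → (5, 18)) = C(19, 3) · C(4, 2) = 969 · 6 = 5814. Avoidance count = 33649 − 5814 = 27835.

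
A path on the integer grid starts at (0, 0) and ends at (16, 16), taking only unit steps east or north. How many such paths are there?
Number of paths = 601080390

A monotone lattice path from (0, 0) to (16, 16) consists of 16 east steps and 16 north steps in some order, so it is determined by which 16 of the 32 steps are east. The count is C(32, 16) = 601080390.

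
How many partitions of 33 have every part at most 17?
p(33, parts ≤ 17) = 9459

Use the recurrence p(n, m) = p(n, m−1) + p(n−m, m): either the largest part is < m (count p(n, m−1)) or the largest part is exactly m (remove one copy of m, count p(n−m, m)). With p(0, ·) = 1 this gives p(33, parts ≤ 17) = 9459. (By conjugating Young diagrams, this also counts partitions of 33 into at most 17 parts.)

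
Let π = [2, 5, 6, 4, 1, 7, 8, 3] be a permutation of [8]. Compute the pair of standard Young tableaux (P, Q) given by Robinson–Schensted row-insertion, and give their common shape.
P = [1, 3, 6, 7, 8] / [2, 4] / [5];  Q = [1, 2, 3, 6, 7] / [4, 8] / [5];  common shape = (5, 2, 1)

Row-insert the values π_1, π_2, … into P one at a time, bumping the leftmost entry strictly greater than the inserted value down to the next row. The recording tableau Q records, in position (i, j), the step at which that cell was added to P.
  Insert 2 (step 1): P = [2];  Q = [1]
  Insert 5 (step 2): P = [2, 5];  Q = [1, 2]
  Insert 6 (step 3): P = [2, 5, 6];  Q = [1, 2, 3]
  Insert 4 (step 4): P = [2, 4, 6] / [5];  Q = [1, 2, 3] / [4]
  Insert 1 (step 5): P = [1, 4, 6] / [2] / [5];  Q = [1, 2, 3] / [4] / [5]
  Insert 7 (step 6): P = [1, 4, 6, 7] / [2] / [5];  Q = [1, 2, 3, 6] / [4] / [5]
  Insert 8 (step 7): P = [1, 4, 6, 7, 8] / [2] / [5];  Q = [1, 2, 3, 6, 7] / [4] / [5]
  Insert 3 (step 8): P = [1, 3, 6, 7, 8] / [2, 4] / [5];  Q = [1, 2, 3, 6, 7] / [4, 8] / [5]
Final shape: (5, 2, 1).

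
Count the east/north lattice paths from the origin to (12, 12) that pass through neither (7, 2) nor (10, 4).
Number of paths = 2567203

Inclusion–exclusion. Total paths: C(24, 12) = 2704156. Through P₁: C(9, 7)·C(15, 5) = 108108. Through P₂: C(14, 10)·C(10, 2) = 45045. Since P₁ is strictly southwest of P₂, a monotone path through both must visit P₁ then P₂; paths through both = C(9, 7)·C(5, 3)·C(10, 2) = 16200. Avoid both = 2704156 − 108108 − 45045 + 16200 = 2567203.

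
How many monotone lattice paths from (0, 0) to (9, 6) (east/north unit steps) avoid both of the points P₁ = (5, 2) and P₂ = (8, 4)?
Number of paths = 2680

Inclusion–exclusion. Total paths: C(15, 9) = 5005. Through P₁: C(7, 5)·C(8, 4) = 1470. Through P₂: C(12, 8)·C(3, 1) = 1485. Since P₁ is strictly southwest of P₂, a monotone path through both must visit P₁ then P₂; paths through both = C(7, 5)·C(5, 3)·C(3, 1) = 630. Avoid both = 5005 − 1470 − 1485 + 630 = 2680.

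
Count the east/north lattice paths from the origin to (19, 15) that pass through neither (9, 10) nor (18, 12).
Number of paths = 1252906646

Inclusion–exclusion. Total paths: C(34, 19) = 1855967520. Through P₁: C(19, 9)·C(15, 10) = 277411134. Through P₂: C(30, 18)·C(4, 1) = 345972900. Since P₁ is strictly southwest of P₂, a monotone path through both must visit P₁ then P₂; paths through both = C(19, 9)·C(11, 9)·C(4, 1) = 20323160. Avoid both = 1855967520 − 277411134 − 345972900 + 20323160 = 1252906646.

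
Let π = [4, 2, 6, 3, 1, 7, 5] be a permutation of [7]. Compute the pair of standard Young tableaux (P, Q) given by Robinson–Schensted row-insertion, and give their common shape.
P = [1, 3, 5] / [2, 6, 7] / [4];  Q = [1, 3, 6] / [2, 4, 7] / [5];  common shape = (3, 3, 1)

Row-insert the values π_1, π_2, … into P one at a time, bumping the leftmost entry strictly greater than the inserted value down to the next row. The recording tableau Q records, in position (i, j), the step at which that cell was added to P.
  Insert 4 (step 1): P = [4];  Q = [1]
  Insert 2 (step 2): P = [2] / [4];  Q = [1] / [2]
  Insert 6 (step 3): P = [2, 6] / [4];  Q = [1, 3] / [2]
  Insert 3 (step 4): P = [2, 3] / [4, 6];  Q = [1, 3] / [2, 4]
  Insert 1 (step 5): P = [1, 3] / [2, 6] / [4];  Q = [1, 3] / [2, 4] / [5]
  Insert 7 (step 6): P = [1, 3, 7] / [2, 6] / [4];  Q = [1, 3, 6] / [2, 4] / [5]
  Insert 5 (step 7): P = [1, 3, 5] / [2, 6, 7] / [4];  Q = [1, 3, 6] / [2, 4, 7] / [5]
Final shape: (3, 3, 1).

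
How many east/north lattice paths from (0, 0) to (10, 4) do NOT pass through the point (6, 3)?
Number of paths = 581

Total paths from (0, 0) to (10, 4): C(14, 10) = 1001. Paths through (6, 3): (paths (0, 0) → (6, 3)) × (paths (6, 3) → (10, 4)) = C(9, 6) · C(5, 4) = 84 · 5 = 420. Avoidance count = 1001 − 420 = 581.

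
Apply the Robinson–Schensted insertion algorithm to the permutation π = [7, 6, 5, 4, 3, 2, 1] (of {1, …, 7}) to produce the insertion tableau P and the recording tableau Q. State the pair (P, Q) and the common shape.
P = [1] / [2] / [3] / [4] / [5] / [6] / [7];  Q = [1] / [2] / [3] / [4] / [5] / [6] / [7];  common shape = (1, 1, 1, 1, 1, 1, 1)

Row-insert the values π_1, π_2, … into P one at a time, bumping the leftmost entry strictly greater than the inserted value down to the next row. The recording tableau Q records, in position (i, j), the step at which that cell was added to P.
  Insert 7 (step 1): P = [7];  Q = [1]
  Insert 6 (step 2): P = [6] / [7];  Q = [1] / [2]
  Insert 5 (step 3): P = [5] / [6] / [7];  Q = [1] / [2] / [3]
  Insert 4 (step 4): P = [4] / [5] / [6] / [7];  Q = [1] / [2] / [3] / [4]
  Insert 3 (step 5): P = [3] / [4] / [5] / [6] / [7];  Q = [1] / [2] / [3] / [4] / [5]
  Insert 2 (step 6): P = [2] / [3] / [4] / [5] / [6] / [7];  Q = [1] / [2] / [3] / [4] / [5] / [6]
  Insert 1 (step 7): P = [1] / [2] / [3] / [4] / [5] / [6] / [7];  Q = [1] / [2] / [3] / [4] / [5] / [6] / [7]
Final shape: (1, 1, 1, 1, 1, 1, 1).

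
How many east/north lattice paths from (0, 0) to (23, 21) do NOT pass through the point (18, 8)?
Number of paths = 1999230827880

Total paths from (0, 0) to (23, 21): C(44, 23) = 2012616400080. Paths through (18, 8): (paths (0, 0) → (18, 8)) × (paths (18, 8) → (23, 21)) = C(26, 18) · C(18, 5) = 1562275 · 8568 = 13385572200. Avoidance count = 2012616400080 − 13385572200 = 1999230827880.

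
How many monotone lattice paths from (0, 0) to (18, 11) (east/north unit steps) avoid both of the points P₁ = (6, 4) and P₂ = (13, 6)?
Number of paths = 19083666

Inclusion–exclusion. Total paths: C(29, 18) = 34597290. Through P₁: C(10, 6)·C(19, 12) = 10581480. Through P₂: C(19, 13)·C(10, 5) = 6837264. Since P₁ is strictly southwest of P₂, a monotone path through both must visit P₁ then P₂; paths through both = C(10, 6)·C(9, 7)·C(10, 5) = 1905120. Avoid both = 34597290 − 10581480 − 6837264 + 1905120 = 19083666.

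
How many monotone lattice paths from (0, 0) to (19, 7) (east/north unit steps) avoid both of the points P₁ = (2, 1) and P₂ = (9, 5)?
Number of paths = 288167

Inclusion–exclusion. Total paths: C(26, 19) = 657800. Through P₁: C(3, 2)·C(23, 17) = 302841. Through P₂: C(14, 9)·C(12, 10) = 132132. Since P₁ is strictly southwest of P₂, a monotone path through both must visit P₁ then P₂; paths through both = C(3, 2)·C(11, 7)·C(12, 10) = 65340. Avoid both = 657800 − 302841 − 132132 + 65340 = 288167.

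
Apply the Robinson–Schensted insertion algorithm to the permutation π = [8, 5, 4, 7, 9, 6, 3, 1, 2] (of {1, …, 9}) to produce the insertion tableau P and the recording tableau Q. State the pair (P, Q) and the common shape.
P = [1, 2, 9] / [3, 6] / [4, 7] / [5] / [8];  Q = [1, 4, 5] / [2, 6] / [3, 9] / [7] / [8];  common shape = (3, 2, 2, 1, 1)

Row-insert the values π_1, π_2, … into P one at a time, bumping the leftmost entry strictly greater than the inserted value down to the next row. The recording tableau Q records, in position (i, j), the step at which that cell was added to P.
  Insert 8 (step 1): P = [8];  Q = [1]
  Insert 5 (step 2): P = [5] / [8];  Q = [1] / [2]
  Insert 4 (step 3): P = [4] / [5] / [8];  Q = [1] / [2] / [3]
  Insert 7 (step 4): P = [4, 7] / [5] / [8];  Q = [1, 4] / [2] / [3]
  Insert 9 (step 5): P = [4, 7, 9] / [5] / [8];  Q = [1, 4, 5] / [2] / [3]
  Insert 6 (step 6): P = [4, 6, 9] / [5, 7] / [8];  Q = [1, 4, 5] / [2, 6] / [3]
  Insert 3 (step 7): P = [3, 6, 9] / [4, 7] / [5] / [8];  Q = [1, 4, 5] / [2, 6] / [3] / [7]
  Insert 1 (step 8): P = [1, 6, 9] / [3, 7] / [4] / [5] / [8];  Q = [1, 4, 5] / [2, 6] / [3] / [7] / [8]
  Insert 2 (step 9): P = [1, 2, 9] / [3, 6] / [4, 7] / [5] / [8];  Q = [1, 4, 5] / [2, 6] / [3, 9] / [7] / [8]
Final shape: (3, 2, 2, 1, 1).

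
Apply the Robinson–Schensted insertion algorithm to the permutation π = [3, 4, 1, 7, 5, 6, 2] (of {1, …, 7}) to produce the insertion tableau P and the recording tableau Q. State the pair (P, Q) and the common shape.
P = [1, 2, 5, 6] / [3, 4] / [7];  Q = [1, 2, 4, 6] / [3, 5] / [7];  common shape = (4, 2, 1)

Row-insert the values π_1, π_2, … into P one at a time, bumping the leftmost entry strictly greater than the inserted value down to the next row. The recording tableau Q records, in position (i, j), the step at which that cell was added to P.
  Insert 3 (step 1): P = [3];  Q = [1]
  Insert 4 (step 2): P = [3, 4];  Q = [1, 2]
  Insert 1 (step 3): P = [1, 4] / [3];  Q = [1, 2] / [3]
  Insert 7 (step 4): P = [1, 4, 7] / [3];  Q = [1, 2, 4] / [3]
  Insert 5 (step 5): P = [1, 4, 5] / [3, 7];  Q = [1, 2, 4] / [3, 5]
  Insert 6 (step 6): P = [1, 4, 5, 6] / [3, 7];  Q = [1, 2, 4, 6] / [3, 5]
  Insert 2 (step 7): P = [1, 2, 5, 6] / [3, 4] / [7];  Q = [1, 2, 4, 6] / [3, 5] / [7]
Final shape: (4, 2, 1).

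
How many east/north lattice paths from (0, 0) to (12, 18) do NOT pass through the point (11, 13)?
Number of paths = 71516361

Total paths from (0, 0) to (12, 18): C(30, 12) = 86493225. Paths through (11, 13): (paths (0, 0) → (11, 13)) × (paths (11, 13) → (12, 18)) = C(24, 11) · C(6, 1) = 2496144 · 6 = 14976864. Avoidance count = 86493225 − 14976864 = 71516361.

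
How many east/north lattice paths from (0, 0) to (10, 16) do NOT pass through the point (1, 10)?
Number of paths = 5256680

Total paths from (0, 0) to (10, 16): C(26, 10) = 5311735. Paths through (1, 10): (paths (0, 0) → (1, 10)) × (paths (1, 10) → (10, 16)) = C(11, 1) · C(15, 9) = 11 · 5005 = 55055. Avoidance count = 5311735 − 55055 = 5256680.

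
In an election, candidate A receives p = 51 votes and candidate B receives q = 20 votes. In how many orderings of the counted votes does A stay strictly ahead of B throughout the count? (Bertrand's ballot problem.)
Strict-lead orderings = 98400445363576356

Total orderings of the 71 votes with 51 for A: C(71, 51) = 225368761961739396. By the Bertrand ballot formula (Cycle Lemma / reflection principle), the number of orderings in which A is strictly ahead of B throughout is (p − q)/(p + q) · C(p + q, p) = (51 − 20)/(51 + 20) · 225368761961739396 = 98400445363576356.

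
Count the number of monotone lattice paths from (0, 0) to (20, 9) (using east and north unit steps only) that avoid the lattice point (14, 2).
Number of paths = 9809085

Total paths from (0, 0) to (20, 9): C(29, 20) = 10015005. Paths through (14, 2): (paths (0, 0) → (14, 2)) × (paths (14, 2) → (20, 9)) = C(16, 14) · C(13, 6) = 120 · 1716 = 205920. Avoidance count = 10015005 − 205920 = 9809085.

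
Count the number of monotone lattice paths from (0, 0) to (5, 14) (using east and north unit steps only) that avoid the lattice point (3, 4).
Number of paths = 9318

Total paths from (0, 0) to (5, 14): C(19, 5) = 11628. Paths through (3, 4): (paths (0, 0) → (3, 4)) × (paths (3, 4) → (5, 14)) = C(7, 3) · C(12, 2) = 35 · 66 = 2310. Avoidance count = 11628 − 2310 = 9318.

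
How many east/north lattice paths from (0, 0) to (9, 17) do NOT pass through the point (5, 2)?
Number of paths = 3043154

Total paths from (0, 0) to (9, 17): C(26, 9) = 3124550. Paths through (5, 2): (paths (0, 0) → (5, 2)) × (paths (5, 2) → (9, 17)) = C(7, 5) · C(19, 4) = 21 · 3876 = 81396. Avoidance count = 3124550 − 81396 = 3043154.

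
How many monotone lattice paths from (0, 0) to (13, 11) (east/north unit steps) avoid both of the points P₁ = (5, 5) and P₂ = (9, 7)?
Number of paths = 1203188

Inclusion–exclusion. Total paths: C(24, 13) = 2496144. Through P₁: C(10, 5)·C(14, 8) = 756756. Through P₂: C(16, 9)·C(8, 4) = 800800. Since P₁ is strictly southwest of P₂, a monotone path through both must visit P₁ then P₂; paths through both = C(10, 5)·C(6, 4)·C(8, 4) = 264600. Avoid both = 2496144 − 756756 − 800800 + 264600 = 1203188.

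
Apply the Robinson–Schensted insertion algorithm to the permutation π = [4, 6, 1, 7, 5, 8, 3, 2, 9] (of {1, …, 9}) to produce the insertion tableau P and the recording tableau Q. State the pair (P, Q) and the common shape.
P = [1, 2, 7, 8, 9] / [3, 5] / [4] / [6];  Q = [1, 2, 4, 6, 9] / [3, 5] / [7] / [8];  common shape = (5, 2, 1, 1)

Row-insert the values π_1, π_2, … into P one at a time, bumping the leftmost entry strictly greater than the inserted value down to the next row. The recording tableau Q records, in position (i, j), the step at which that cell was added to P.
  Insert 4 (step 1): P = [4];  Q = [1]
  Insert 6 (step 2): P = [4, 6];  Q = [1, 2]
  Insert 1 (step 3): P = [1, 6] / [4];  Q = [1, 2] / [3]
  Insert 7 (step 4): P = [1, 6, 7] / [4];  Q = [1, 2, 4] / [3]
  Insert 5 (step 5): P = [1, 5, 7] / [4, 6];  Q = [1, 2, 4] / [3, 5]
  Insert 8 (step 6): P = [1, 5, 7, 8] / [4, 6];  Q = [1, 2, 4, 6] / [3, 5]
  Insert 3 (step 7): P = [1, 3, 7, 8] / [4, 5] / [6];  Q = [1, 2, 4, 6] / [3, 5] / [7]
  Insert 2 (step 8): P = [1, 2, 7, 8] / [3, 5] / [4] / [6];  Q = [1, 2, 4, 6] / [3, 5] / [7] / [8]
  Insert 9 (step 9): P = [1, 2, 7, 8, 9] / [3, 5] / [4] / [6];  Q = [1, 2, 4, 6, 9] / [3, 5] / [7] / [8]
Final shape: (5, 2, 1, 1).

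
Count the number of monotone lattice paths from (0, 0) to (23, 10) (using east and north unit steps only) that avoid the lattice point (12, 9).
Number of paths = 89033880

Total paths from (0, 0) to (23, 10): C(33, 23) = 92561040. Paths through (12, 9): (paths (0, 0) → (12, 9)) × (paths (12, 9) → (23, 10)) = C(21, 12) · C(12, 11) = 293930 · 12 = 3527160. Avoidance count = 92561040 − 3527160 = 89033880.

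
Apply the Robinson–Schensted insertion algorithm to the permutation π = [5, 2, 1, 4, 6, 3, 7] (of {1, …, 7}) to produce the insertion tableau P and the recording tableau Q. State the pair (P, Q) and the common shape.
P = [1, 3, 6, 7] / [2, 4] / [5];  Q = [1, 4, 5, 7] / [2, 6] / [3];  common shape = (4, 2, 1)

Row-insert the values π_1, π_2, … into P one at a time, bumping the leftmost entry strictly greater than the inserted value down to the next row. The recording tableau Q records, in position (i, j), the step at which that cell was added to P.
  Insert 5 (step 1): P = [5];  Q = [1]
  Insert 2 (step 2): P = [2] / [5];  Q = [1] / [2]
  Insert 1 (step 3): P = [1] / [2] / [5];  Q = [1] / [2] / [3]
  Insert 4 (step 4): P = [1, 4] / [2] / [5];  Q = [1, 4] / [2] / [3]
  Insert 6 (step 5): P = [1, 4, 6] / [2] / [5];  Q = [1, 4, 5] / [2] / [3]
  Insert 3 (step 6): P = [1, 3, 6] / [2, 4] / [5];  Q = [1, 4, 5] / [2, 6] / [3]
  Insert 7 (step 7): P = [1, 3, 6, 7] / [2, 4] / [5];  Q = [1, 4, 5, 7] / [2, 6] / [3]
Final shape: (4, 2, 1).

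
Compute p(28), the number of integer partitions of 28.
p(28) = 3718

Compute p(n) via the recurrence p(n, m) = p(n, m−1) + p(n−m, m), where p(n, m) counts partitions of n with all parts ≤ m and p(n) = p(n, n). The base cases are p(0, m) = 1 and p(n, 0) = 0 for n > 0. Filling the table yields p(28) = 3718. (Euler's pentagonal recurrence is an alternative.)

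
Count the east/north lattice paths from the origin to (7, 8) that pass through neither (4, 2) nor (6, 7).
Number of paths = 2373

Inclusion–exclusion. Total paths: C(15, 7) = 6435. Through P₁: C(6, 4)·C(9, 3) = 1260. Through P₂: C(13, 6)·C(2, 1) = 3432. Since P₁ is strictly southwest of P₂, a monotone path through both must visit P₁ then P₂; paths through both = C(6, 4)·C(7, 2)·C(2, 1) = 630. Avoid both = 6435 − 1260 − 3432 + 630 = 2373.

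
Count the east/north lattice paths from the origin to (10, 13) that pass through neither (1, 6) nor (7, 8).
Number of paths = 714602

Inclusion–exclusion. Total paths: C(23, 10) = 1144066. Through P₁: C(7, 1)·C(16, 9) = 80080. Through P₂: C(15, 7)·C(8, 3) = 360360. Since P₁ is strictly southwest of P₂, a monotone path through both must visit P₁ then P₂; paths through both = C(7, 1)·C(8, 6)·C(8, 3) = 10976. Avoid both = 1144066 − 80080 − 360360 + 10976 = 714602.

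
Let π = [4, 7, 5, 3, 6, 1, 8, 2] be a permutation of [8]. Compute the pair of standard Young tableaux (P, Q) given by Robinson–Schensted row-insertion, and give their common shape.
P = [1, 2, 6, 8] / [3, 5] / [4] / [7];  Q = [1, 2, 5, 7] / [3, 8] / [4] / [6];  common shape = (4, 2, 1, 1)

Row-insert the values π_1, π_2, … into P one at a time, bumping the leftmost entry strictly greater than the inserted value down to the next row. The recording tableau Q records, in position (i, j), the step at which that cell was added to P.
  Insert 4 (step 1): P = [4];  Q = [1]
  Insert 7 (step 2): P = [4, 7];  Q = [1, 2]
  Insert 5 (step 3): P = [4, 5] / [7];  Q = [1, 2] / [3]
  Insert 3 (step 4): P = [3, 5] / [4] / [7];  Q = [1, 2] / [3] / [4]
  Insert 6 (step 5): P = [3, 5, 6] / [4] / [7];  Q = [1, 2, 5] / [3] / [4]
  Insert 1 (step 6): P = [1, 5, 6] / [3] / [4] / [7];  Q = [1, 2, 5] / [3] / [4] / [6]
  Insert 8 (step 7): P = [1, 5, 6, 8] / [3] / [4] / [7];  Q = [1, 2, 5, 7] / [3] / [4] / [6]
  Insert 2 (step 8): P = [1, 2, 6, 8] / [3, 5] / [4] / [7];  Q = [1, 2, 5, 7] / [3, 8] / [4] / [6]
Final shape: (4, 2, 1, 1).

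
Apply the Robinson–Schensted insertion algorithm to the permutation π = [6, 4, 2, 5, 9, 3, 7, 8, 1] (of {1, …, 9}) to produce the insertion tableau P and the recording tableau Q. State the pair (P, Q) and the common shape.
P = [1, 3, 7, 8] / [2, 5, 9] / [4] / [6];  Q = [1, 4, 5, 8] / [2, 6, 7] / [3] / [9];  common shape = (4, 3, 1, 1)

Row-insert the values π_1, π_2, … into P one at a time, bumping the leftmost entry strictly greater than the inserted value down to the next row. The recording tableau Q records, in position (i, j), the step at which that cell was added to P.
  Insert 6 (step 1): P = [6];  Q = [1]
  Insert 4 (step 2): P = [4] / [6];  Q = [1] / [2]
  Insert 2 (step 3): P = [2] / [4] / [6];  Q = [1] / [2] / [3]
  Insert 5 (step 4): P = [2, 5] / [4] / [6];  Q = [1, 4] / [2] / [3]
  Insert 9 (step 5): P = [2, 5, 9] / [4] / [6];  Q = [1, 4, 5] / [2] / [3]
  Insert 3 (step 6): P = [2, 3, 9] / [4, 5] / [6];  Q = [1, 4, 5] / [2, 6] / [3]
  Insert 7 (step 7): P = [2, 3, 7] / [4, 5, 9] / [6];  Q = [1, 4, 5] / [2, 6, 7] / [3]
  Insert 8 (step 8): P = [2, 3, 7, 8] / [4, 5, 9] / [6];  Q = [1, 4, 5, 8] / [2, 6, 7] / [3]
  Insert 1 (step 9): P = [1, 3, 7, 8] / [2, 5, 9] / [4] / [6];  Q = [1, 4, 5, 8] / [2, 6, 7] / [3] / [9]
Final shape: (4, 3, 1, 1).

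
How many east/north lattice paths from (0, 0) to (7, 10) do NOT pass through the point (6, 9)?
Number of paths = 9438

Total paths from (0, 0) to (7, 10): C(17, 7) = 19448. Paths through (6, 9): (paths (0, 0) → (6, 9)) × (paths (6, 9) → (7, 10)) = C(15, 6) · C(2, 1) = 5005 · 2 = 10010. Avoidance count = 19448 − 10010 = 9438.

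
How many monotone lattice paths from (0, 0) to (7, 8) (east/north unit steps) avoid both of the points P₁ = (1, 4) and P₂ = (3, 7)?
Number of paths = 5035

Inclusion–exclusion. Total paths: C(15, 7) = 6435. Through P₁: C(5, 1)·C(10, 6) = 1050. Through P₂: C(10, 3)·C(5, 4) = 600. Since P₁ is strictly southwest of P₂, a monotone path through both must visit P₁ then P₂; paths through both = C(5, 1)·C(5, 2)·C(5, 4) = 250. Avoid both = 6435 − 1050 − 600 + 250 = 5035.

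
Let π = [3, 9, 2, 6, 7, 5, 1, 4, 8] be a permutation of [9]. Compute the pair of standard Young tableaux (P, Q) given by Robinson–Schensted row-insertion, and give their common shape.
P = [1, 4, 7, 8] / [2, 5] / [3, 6] / [9];  Q = [1, 2, 5, 9] / [3, 4] / [6, 8] / [7];  common shape = (4, 2, 2, 1)

Row-insert the values π_1, π_2, … into P one at a time, bumping the leftmost entry strictly greater than the inserted value down to the next row. The recording tableau Q records, in position (i, j), the step at which that cell was added to P.
  Insert 3 (step 1): P = [3];  Q = [1]
  Insert 9 (step 2): P = [3, 9];  Q = [1, 2]
  Insert 2 (step 3): P = [2, 9] / [3];  Q = [1, 2] / [3]
  Insert 6 (step 4): P = [2, 6] / [3, 9];  Q = [1, 2] / [3, 4]
  Insert 7 (step 5): P = [2, 6, 7] / [3, 9];  Q = [1, 2, 5] / [3, 4]
  Insert 5 (step 6): P = [2, 5, 7] / [3, 6] / [9];  Q = [1, 2, 5] / [3, 4] / [6]
  Insert 1 (step 7): P = [1, 5, 7] / [2, 6] / [3] / [9];  Q = [1, 2, 5] / [3, 4] / [6] / [7]
  Insert 4 (step 8): P = [1, 4, 7] / [2, 5] / [3, 6] / [9];  Q = [1, 2, 5] / [3, 4] / [6, 8] / [7]
  Insert 8 (step 9): P = [1, 4, 7, 8] / [2, 5] / [3, 6] / [9];  Q = [1, 2, 5, 9] / [3, 4] / [6, 8] / [7]
Final shape: (4, 2, 2, 1).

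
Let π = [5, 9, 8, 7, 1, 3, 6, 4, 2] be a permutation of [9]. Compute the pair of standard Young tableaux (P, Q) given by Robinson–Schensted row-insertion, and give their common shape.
P = [1, 2, 4] / [3, 6] / [5] / [7] / [8] / [9];  Q = [1, 2, 7] / [3, 6] / [4] / [5] / [8] / [9];  common shape = (3, 2, 1, 1, 1, 1)

Row-insert the values π_1, π_2, … into P one at a time, bumping the leftmost entry strictly greater than the inserted value down to the next row. The recording tableau Q records, in position (i, j), the step at which that cell was added to P.
  Insert 5 (step 1): P = [5];  Q = [1]
  Insert 9 (step 2): P = [5, 9];  Q = [1, 2]
  Insert 8 (step 3): P = [5, 8] / [9];  Q = [1, 2] / [3]
  Insert 7 (step 4): P = [5, 7] / [8] / [9];  Q = [1, 2] / [3] / [4]
  Insert 1 (step 5): P = [1, 7] / [5] / [8] / [9];  Q = [1, 2] / [3] / [4] / [5]
  Insert 3 (step 6): P = [1, 3] / [5, 7] / [8] / [9];  Q = [1, 2] / [3, 6] / [4] / [5]
  Insert 6 (step 7): P = [1, 3, 6] / [5, 7] / [8] / [9];  Q = [1, 2, 7] / [3, 6] / [4] / [5]
  Insert 4 (step 8): P = [1, 3, 4] / [5, 6] / [7] / [8] / [9];  Q = [1, 2, 7] / [3, 6] / [4] / [5] / [8]
  Insert 2 (step 9): P = [1, 2, 4] / [3, 6] / [5] / [7] / [8] / [9];  Q = [1, 2, 7] / [3, 6] / [4] / [5] / [8] / [9]
Final shape: (3, 2, 1, 1, 1, 1).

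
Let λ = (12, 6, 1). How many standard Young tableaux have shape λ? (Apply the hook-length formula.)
# SYT of shape (12, 6, 1) = 151164

Hook-length formula: f^λ = n! / Π hook(c), product over all cells c of the Young diagram. For λ = (12, 6, 1), n = 19 boxes. Hook lengths by row (left-to-right, top-to-bottom): [14, 12, 11, 10, 9, 8, 6, 5, 4, 3, 2, 1]; [7, 5, 4, 3, 2, 1]; [1]. Product of hooks = 804722688000. So f^λ = 19! / 804722688000 = 121645100408832000 / 804722688000 = 151164.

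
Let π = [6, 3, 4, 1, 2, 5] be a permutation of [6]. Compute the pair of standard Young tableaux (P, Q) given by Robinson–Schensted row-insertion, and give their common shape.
P = [1, 2, 5] / [3, 4] / [6];  Q = [1, 3, 6] / [2, 5] / [4];  common shape = (3, 2, 1)

Row-insert the values π_1, π_2, … into P one at a time, bumping the leftmost entry strictly greater than the inserted value down to the next row. The recording tableau Q records, in position (i, j), the step at which that cell was added to P.
  Insert 6 (step 1): P = [6];  Q = [1]
  Insert 3 (step 2): P = [3] / [6];  Q = [1] / [2]
  Insert 4 (step 3): P = [3, 4] / [6];  Q = [1, 3] / [2]
  Insert 1 (step 4): P = [1, 4] / [3] / [6];  Q = [1, 3] / [2] / [4]
  Insert 2 (step 5): P = [1, 2] / [3, 4] / [6];  Q = [1, 3] / [2, 5] / [4]
  Insert 5 (step 6): P = [1, 2, 5] / [3, 4] / [6];  Q = [1, 3, 6] / [2, 5] / [4]
Final shape: (3, 2, 1).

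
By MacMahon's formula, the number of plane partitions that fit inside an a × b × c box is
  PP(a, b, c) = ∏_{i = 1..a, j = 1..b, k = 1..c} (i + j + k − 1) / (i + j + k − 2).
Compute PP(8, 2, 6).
PP(8, 2, 6) = 2147145

Evaluate the triple product over i = 1..8, j = 1..2, k = 1..6. The factors are (2/1) · (3/2) · (4/3) · (5/4) · (6/5) · (7/6) · (3/2) · (4/3) · … (96 factors total). The numerators and denominators telescope so the product is an integer; carrying out the multiplication exactly gives PP(8, 2, 6) = 2147145.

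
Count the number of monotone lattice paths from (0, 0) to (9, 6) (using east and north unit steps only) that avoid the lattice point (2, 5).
Number of paths = 4837

Total paths from (0, 0) to (9, 6): C(15, 9) = 5005. Paths through (2, 5): (paths (0, 0) → (2, 5)) × (paths (2, 5) → (9, 6)) = C(7, 2) · C(8, 7) = 21 · 8 = 168. Avoidance count = 5005 − 168 = 4837.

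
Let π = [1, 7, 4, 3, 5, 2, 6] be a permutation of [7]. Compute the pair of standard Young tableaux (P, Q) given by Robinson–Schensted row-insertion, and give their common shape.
P = [1, 2, 5, 6] / [3] / [4] / [7];  Q = [1, 2, 5, 7] / [3] / [4] / [6];  common shape = (4, 1, 1, 1)

Row-insert the values π_1, π_2, … into P one at a time, bumping the leftmost entry strictly greater than the inserted value down to the next row. The recording tableau Q records, in position (i, j), the step at which that cell was added to P.
  Insert 1 (step 1): P = [1];  Q = [1]
  Insert 7 (step 2): P = [1, 7];  Q = [1, 2]
  Insert 4 (step 3): P = [1, 4] / [7];  Q = [1, 2] / [3]
  Insert 3 (step 4): P = [1, 3] / [4] / [7];  Q = [1, 2] / [3] / [4]
  Insert 5 (step 5): P = [1, 3, 5] / [4] / [7];  Q = [1, 2, 5] / [3] / [4]
  Insert 2 (step 6): P = [1, 2, 5] / [3] / [4] / [7];  Q = [1, 2, 5] / [3] / [4] / [6]
  Insert 6 (step 7): P = [1, 2, 5, 6] / [3] / [4] / [7];  Q = [1, 2, 5, 7] / [3] / [4] / [6]
Final shape: (4, 1, 1, 1).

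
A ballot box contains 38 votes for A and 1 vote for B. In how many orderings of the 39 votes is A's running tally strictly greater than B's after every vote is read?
Strict-lead orderings = 37

Total orderings of the 39 votes with 38 for A: C(39, 38) = 39. By the Bertrand ballot formula (Cycle Lemma / reflection principle), the number of orderings in which A is strictly ahead of B throughout is (p − q)/(p + q) · C(p + q, p) = (38 − 1)/(38 + 1) · 39 = 37.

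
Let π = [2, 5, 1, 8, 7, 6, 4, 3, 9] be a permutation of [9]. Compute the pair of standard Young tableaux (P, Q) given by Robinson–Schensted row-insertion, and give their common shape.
P = [1, 3, 6, 9] / [2, 4] / [5] / [7] / [8];  Q = [1, 2, 4, 9] / [3, 5] / [6] / [7] / [8];  common shape = (4, 2, 1, 1, 1)

Row-insert the values π_1, π_2, … into P one at a time, bumping the leftmost entry strictly greater than the inserted value down to the next row. The recording tableau Q records, in position (i, j), the step at which that cell was added to P.
  Insert 2 (step 1): P = [2];  Q = [1]
  Insert 5 (step 2): P = [2, 5];  Q = [1, 2]
  Insert 1 (step 3): P = [1, 5] / [2];  Q = [1, 2] / [3]
  Insert 8 (step 4): P = [1, 5, 8] / [2];  Q = [1, 2, 4] / [3]
  Insert 7 (step 5): P = [1, 5, 7] / [2, 8];  Q = [1, 2, 4] / [3, 5]
  Insert 6 (step 6): P = [1, 5, 6] / [2, 7] / [8];  Q = [1, 2, 4] / [3, 5] / [6]
  Insert 4 (step 7): P = [1, 4, 6] / [2, 5] / [7] / [8];  Q = [1, 2, 4] / [3, 5] / [6] / [7]
  Insert 3 (step 8): P = [1, 3, 6] / [2, 4] / [5] / [7] / [8];  Q = [1, 2, 4] / [3, 5] / [6] / [7] / [8]
  Insert 9 (step 9): P = [1, 3, 6, 9] / [2, 4] / [5] / [7] / [8];  Q = [1, 2, 4, 9] / [3, 5] / [6] / [7] / [8]
Final shape: (4, 2, 1, 1, 1).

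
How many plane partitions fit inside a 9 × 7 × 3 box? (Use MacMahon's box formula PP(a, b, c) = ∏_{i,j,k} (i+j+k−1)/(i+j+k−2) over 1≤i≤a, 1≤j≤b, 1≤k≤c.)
PP(9, 7, 3) = 24584605760

Evaluate the triple product over i = 1..9, j = 1..7, k = 1..3. The factors are (2/1) · (3/2) · (4/3) · (3/2) · (4/3) · (5/4) · (4/3) · (5/4) · … (189 factors total). The numerators and denominators telescope so the product is an integer; carrying out the multiplication exactly gives PP(9, 7, 3) = 24584605760.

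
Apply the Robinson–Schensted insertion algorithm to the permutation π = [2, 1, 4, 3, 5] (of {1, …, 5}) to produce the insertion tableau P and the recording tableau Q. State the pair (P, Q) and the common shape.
P = [1, 3, 5] / [2, 4];  Q = [1, 3, 5] / [2, 4];  common shape = (3, 2)

Row-insert the values π_1, π_2, … into P one at a time, bumping the leftmost entry strictly greater than the inserted value down to the next row. The recording tableau Q records, in position (i, j), the step at which that cell was added to P.
  Insert 2 (step 1): P = [2];  Q = [1]
  Insert 1 (step 2): P = [1] / [2];  Q = [1] / [2]
  Insert 4 (step 3): P = [1, 4] / [2];  Q = [1, 3] / [2]
  Insert 3 (step 4): P = [1, 3] / [2, 4];  Q = [1, 3] / [2, 4]
  Insert 5 (step 5): P = [1, 3, 5] / [2, 4];  Q = [1, 3, 5] / [2, 4]
Final shape: (3, 2).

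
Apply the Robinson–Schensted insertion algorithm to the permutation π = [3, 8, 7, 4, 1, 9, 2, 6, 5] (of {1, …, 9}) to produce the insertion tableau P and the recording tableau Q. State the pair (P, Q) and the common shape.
P = [1, 2, 5] / [3, 4, 6] / [7, 9] / [8];  Q = [1, 2, 6] / [3, 7, 8] / [4, 9] / [5];  common shape = (3, 3, 2, 1)

Row-insert the values π_1, π_2, … into P one at a time, bumping the leftmost entry strictly greater than the inserted value down to the next row. The recording tableau Q records, in position (i, j), the step at which that cell was added to P.
  Insert 3 (step 1): P = [3];  Q = [1]
  Insert 8 (step 2): P = [3, 8];  Q = [1, 2]
  Insert 7 (step 3): P = [3, 7] / [8];  Q = [1, 2] / [3]
  Insert 4 (step 4): P = [3, 4] / [7] / [8];  Q = [1, 2] / [3] / [4]
  Insert 1 (step 5): P = [1, 4] / [3] / [7] / [8];  Q = [1, 2] / [3] / [4] / [5]
  Insert 9 (step 6): P = [1, 4, 9] / [3] / [7] / [8];  Q = [1, 2, 6] / [3] / [4] / [5]
  Insert 2 (step 7): P = [1, 2, 9] / [3, 4] / [7] / [8];  Q = [1, 2, 6] / [3, 7] / [4] / [5]
  Insert 6 (step 8): P = [1, 2, 6] / [3, 4, 9] / [7] / [8];  Q = [1, 2, 6] / [3, 7, 8] / [4] / [5]
  Insert 5 (step 9): P = [1, 2, 5] / [3, 4, 6] / [7, 9] / [8];  Q = [1, 2, 6] / [3, 7, 8] / [4, 9] / [5]
Final shape: (3, 3, 2, 1).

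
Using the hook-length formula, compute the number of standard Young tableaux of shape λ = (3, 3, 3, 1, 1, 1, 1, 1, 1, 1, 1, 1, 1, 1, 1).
# SYT of shape (3, 3, 3, 1, 1, 1, 1, 1, 1, 1, 1, 1, 1, 1, 1) = 181545

Hook-length formula: f^λ = n! / Π hook(c), product over all cells c of the Young diagram. For λ = (3, 3, 3, 1, 1, 1, 1, 1, 1, 1, 1, 1, 1, 1, 1), n = 21 boxes. Hook lengths by row (left-to-right, top-to-bottom): [17, 4, 3]; [16, 3, 2]; [15, 2, 1]; [12]; [11]; [10]; [9]; [8]; [7]; [6]; [5]; [4]; [3]; [2]; [1]. Product of hooks = 281423020032000. So f^λ = 21! / 281423020032000 = 51090942171709440000 / 281423020032000 = 181545.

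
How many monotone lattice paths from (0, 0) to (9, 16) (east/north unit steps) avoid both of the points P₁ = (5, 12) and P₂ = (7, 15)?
Number of paths = 1283823

Inclusion–exclusion. Total paths: C(25, 9) = 2042975. Through P₁: C(17, 5)·C(8, 4) = 433160. Through P₂: C(22, 7)·C(3, 2) = 511632. Since P₁ is strictly southwest of P₂, a monotone path through both must visit P₁ then P₂; paths through both = C(17, 5)·C(5, 2)·C(3, 2) = 185640. Avoid both = 2042975 − 433160 − 511632 + 185640 = 1283823.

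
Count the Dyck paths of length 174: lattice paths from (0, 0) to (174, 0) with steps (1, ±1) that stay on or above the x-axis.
C_87 = 16435314834665426797069144960762886143367590394940

These Dyck paths are counted by the Catalan number C_n = (1/(n + 1)) · C(2n, n). For n = 87: C_87 = (1/88) · C(174, 87) = 1446307705450557558142084756547133980616347954754720/88 = 16435314834665426797069144960762886143367590394940.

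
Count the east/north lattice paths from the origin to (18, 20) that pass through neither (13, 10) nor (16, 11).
Number of paths = 29676980707

Inclusion–exclusion. Total paths: C(38, 18) = 33578000610. Through P₁: C(23, 13)·C(15, 5) = 3435630198. Through P₂: C(27, 16)·C(11, 2) = 717084225. Since P₁ is strictly southwest of P₂, a monotone path through both must visit P₁ then P₂; paths through both = C(23, 13)·C(4, 3)·C(11, 2) = 251694520. Avoid both = 33578000610 − 3435630198 − 717084225 + 251694520 = 29676980707.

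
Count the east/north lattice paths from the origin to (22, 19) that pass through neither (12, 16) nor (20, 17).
Number of paths = 142172610780

Inclusion–exclusion. Total paths: C(41, 22) = 244662670200. Through P₁: C(28, 12)·C(13, 10) = 8700621930. Through P₂: C(37, 20)·C(4, 2) = 95432212260. Since P₁ is strictly southwest of P₂, a monotone path through both must visit P₁ then P₂; paths through both = C(28, 12)·C(9, 8)·C(4, 2) = 1642774770. Avoid both = 244662670200 − 8700621930 − 95432212260 + 1642774770 = 142172610780.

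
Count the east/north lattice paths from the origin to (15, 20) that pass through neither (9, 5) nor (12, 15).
Number of paths = 2197874504

Inclusion–exclusion. Total paths: C(35, 15) = 3247943160. Through P₁: C(14, 9)·C(21, 6) = 108636528. Through P₂: C(27, 12)·C(8, 3) = 973496160. Since P₁ is strictly southwest of P₂, a monotone path through both must visit P₁ then P₂; paths through both = C(14, 9)·C(13, 3)·C(8, 3) = 32064032. Avoid both = 3247943160 − 108636528 − 973496160 + 32064032 = 2197874504.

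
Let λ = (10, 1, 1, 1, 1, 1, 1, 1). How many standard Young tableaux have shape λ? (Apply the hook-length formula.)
# SYT of shape (10, 1, 1, 1, 1, 1, 1, 1) = 11440

Hook-length formula: f^λ = n! / Π hook(c), product over all cells c of the Young diagram. For λ = (10, 1, 1, 1, 1, 1, 1, 1), n = 17 boxes. Hook lengths by row (left-to-right, top-to-bottom): [17, 9, 8, 7, 6, 5, 4, 3, 2, 1]; [7]; [6]; [5]; [4]; [3]; [2]; [1]. Product of hooks = 31091558400. So f^λ = 17! / 31091558400 = 355687428096000 / 31091558400 = 11440.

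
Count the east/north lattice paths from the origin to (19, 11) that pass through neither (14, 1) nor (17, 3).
Number of paths = 54537705

Inclusion–exclusion. Total paths: C(30, 19) = 54627300. Through P₁: C(15, 14)·C(15, 5) = 45045. Through P₂: C(20, 17)·C(10, 2) = 51300. Since P₁ is strictly southwest of P₂, a monotone path through both must visit P₁ then P₂; paths through both = C(15, 14)·C(5, 3)·C(10, 2) = 6750. Avoid both = 54627300 − 45045 − 51300 + 6750 = 54537705.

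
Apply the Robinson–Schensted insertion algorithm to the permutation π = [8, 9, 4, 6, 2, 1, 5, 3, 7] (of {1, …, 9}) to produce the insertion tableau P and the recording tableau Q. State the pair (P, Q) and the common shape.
P = [1, 3, 7] / [2, 5] / [4, 6] / [8, 9];  Q = [1, 2, 9] / [3, 4] / [5, 7] / [6, 8];  common shape = (3, 2, 2, 2)

Row-insert the values π_1, π_2, … into P one at a time, bumping the leftmost entry strictly greater than the inserted value down to the next row. The recording tableau Q records, in position (i, j), the step at which that cell was added to P.
  Insert 8 (step 1): P = [8];  Q = [1]
  Insert 9 (step 2): P = [8, 9];  Q = [1, 2]
  Insert 4 (step 3): P = [4, 9] / [8];  Q = [1, 2] / [3]
  Insert 6 (step 4): P = [4, 6] / [8, 9];  Q = [1, 2] / [3, 4]
  Insert 2 (step 5): P = [2, 6] / [4, 9] / [8];  Q = [1, 2] / [3, 4] / [5]
  Insert 1 (step 6): P = [1, 6] / [2, 9] / [4] / [8];  Q = [1, 2] / [3, 4] / [5] / [6]
  Insert 5 (step 7): P = [1, 5] / [2, 6] / [4, 9] / [8];  Q = [1, 2] / [3, 4] / [5, 7] / [6]
  Insert 3 (step 8): P = [1, 3] / [2, 5] / [4, 6] / [8, 9];  Q = [1, 2] / [3, 4] / [5, 7] / [6, 8]
  Insert 7 (step 9): P = [1, 3, 7] / [2, 5] / [4, 6] / [8, 9];  Q = [1, 2, 9] / [3, 4] / [5, 7] / [6, 8]
Final shape: (3, 2, 2, 2).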